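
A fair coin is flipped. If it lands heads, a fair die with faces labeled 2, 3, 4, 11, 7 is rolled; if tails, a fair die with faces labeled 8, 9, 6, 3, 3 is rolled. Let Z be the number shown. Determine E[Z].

E[Z | heads] = (2+3+4+11+7)/5 = 27/5.
E[Z | tails] = (8+9+6+3+3)/5 = 29/5.
By the law of total expectation,
E[Z] = (1/2)·(27/5) + (1/2)·(29/5) = 28/5.

28/5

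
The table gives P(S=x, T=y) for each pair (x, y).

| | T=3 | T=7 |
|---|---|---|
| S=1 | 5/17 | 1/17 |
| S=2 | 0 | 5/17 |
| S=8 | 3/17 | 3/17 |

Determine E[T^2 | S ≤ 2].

P(S ≤ 2) = 11/17.
Σ T^2·P over the event = 9·(5/17) + 49·(1/17) + 49·(5/17) = 339/17.
E[T^2 | S ≤ 2] = (339/17) / (11/17) = 339/11.

339/11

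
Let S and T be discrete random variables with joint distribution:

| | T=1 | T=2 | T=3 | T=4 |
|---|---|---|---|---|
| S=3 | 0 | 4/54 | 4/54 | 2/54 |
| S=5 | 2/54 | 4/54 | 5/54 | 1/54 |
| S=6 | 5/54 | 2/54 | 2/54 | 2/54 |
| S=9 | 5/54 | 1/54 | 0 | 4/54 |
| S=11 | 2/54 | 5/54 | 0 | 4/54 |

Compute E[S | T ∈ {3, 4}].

P(T ∈ {3, 4}) = 4/9.
Summing S·P(S=x,T=y) over the conditioning event gives 76/27.
E[S | T ∈ {3, 4}] = (76/27) / (4/9) = 19/3.

19/3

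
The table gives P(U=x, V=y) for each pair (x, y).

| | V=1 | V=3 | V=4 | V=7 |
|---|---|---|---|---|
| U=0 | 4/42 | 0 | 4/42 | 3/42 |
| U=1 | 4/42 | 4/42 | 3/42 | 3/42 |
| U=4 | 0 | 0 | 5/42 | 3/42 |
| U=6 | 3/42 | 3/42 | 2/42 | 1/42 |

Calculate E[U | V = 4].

5/2

P(V = 4) = 1/3.
Σ U·P over the event = 0·(4/42) + 1·(3/42) + 4·(5/42) + 6·(2/42) = 5/6.
E[U | V = 4] = (5/6) / (1/3) = 5/2.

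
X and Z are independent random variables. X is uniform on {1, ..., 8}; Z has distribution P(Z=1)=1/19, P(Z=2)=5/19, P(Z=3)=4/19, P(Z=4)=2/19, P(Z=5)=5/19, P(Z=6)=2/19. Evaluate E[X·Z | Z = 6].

27

P(Z = 6) = 2/19.
Summing XZ·P(x,y) over outcomes with Z = 6 gives 54/19.
E[X·Z | Z = 6] = (54/19) / (2/19) = 27.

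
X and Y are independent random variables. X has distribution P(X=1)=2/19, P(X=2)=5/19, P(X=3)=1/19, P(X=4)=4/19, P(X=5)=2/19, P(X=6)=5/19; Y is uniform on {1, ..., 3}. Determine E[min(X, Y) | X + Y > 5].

13/6

P(X + Y > 5) = 10/19.
Summing min(X,Y)·P(x,y) over outcomes with X + Y > 5 gives 65/57.
E[min(X, Y) | X + Y > 5] = (65/57) / (10/19) = 13/6.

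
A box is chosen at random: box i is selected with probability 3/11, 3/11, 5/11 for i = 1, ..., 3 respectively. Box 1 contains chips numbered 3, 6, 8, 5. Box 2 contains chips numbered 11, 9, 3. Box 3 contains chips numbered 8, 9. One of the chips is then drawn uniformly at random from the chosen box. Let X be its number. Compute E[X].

82/11

E[X | box 1] = (3+6+8+5)/4 = 11/2.
E[X | box 2] = (11+9+3)/3 = 23/3.
E[X | box 3] = (8+9)/2 = 17/2.
By the law of total expectation,
E[X] = (3/11)·(11/2) + (3/11)·(23/3) + (5/11)·(17/2) = 82/11.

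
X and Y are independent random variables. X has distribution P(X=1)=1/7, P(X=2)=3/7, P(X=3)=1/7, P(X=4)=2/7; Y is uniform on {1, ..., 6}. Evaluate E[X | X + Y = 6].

18/7

P(X + Y = 6) = 1/6.
Summing X·P(x,y) over outcomes with X + Y = 6 gives 3/7.
E[X | X + Y = 6] = (3/7) / (1/6) = 18/7.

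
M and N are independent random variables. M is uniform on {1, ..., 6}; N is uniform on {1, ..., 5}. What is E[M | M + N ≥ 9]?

Outcomes with M + N ≥ 9: (4,5), (5,4), (5,5), (6,3), (6,4), (6,5), each with probability 1/30.
E[M | M + N ≥ 9] = (4 + 5 + 5 + 6 + 6 + 6) / 6 = 16/3.

16/3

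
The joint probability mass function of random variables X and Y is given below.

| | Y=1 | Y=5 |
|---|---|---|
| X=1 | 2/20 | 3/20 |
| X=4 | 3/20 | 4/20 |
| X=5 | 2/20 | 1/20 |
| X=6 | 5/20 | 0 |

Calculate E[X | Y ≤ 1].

P(Y ≤ 1) = 3/5.
Summing X·P(X=x,Y=y) over the conditioning event gives 27/10.
E[X | Y ≤ 1] = (27/10) / (3/5) = 9/2.

9/2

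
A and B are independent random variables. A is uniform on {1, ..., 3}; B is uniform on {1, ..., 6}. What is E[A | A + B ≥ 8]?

P(A + B ≥ 8) = 1/6.
Summing A·P(x,y) over outcomes with A + B ≥ 8 gives 4/9.
E[A | A + B ≥ 8] = (4/9) / (1/6) = 8/3.

8/3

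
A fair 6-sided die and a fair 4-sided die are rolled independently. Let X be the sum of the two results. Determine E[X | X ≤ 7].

P(X ≤ 7) = 3/4.
Σ over the event: 2·1/24 + 3·1/12 + 4·1/8 + 5·1/6 + 6·1/6 + 7·1/6 = 23/6.
E[X | X ≤ 7] = (23/6) / (3/4) = 46/9.

46/9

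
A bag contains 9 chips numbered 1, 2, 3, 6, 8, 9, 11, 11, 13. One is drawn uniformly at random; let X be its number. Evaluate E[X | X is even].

P(X is even) = 1/3.
Σ over the event: 2·1/9 + 6·1/9 + 8·1/9 = 16/9.
E[X | X is even] = (16/9) / (1/3) = 16/3.

16/3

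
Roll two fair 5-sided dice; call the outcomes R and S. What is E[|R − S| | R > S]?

P(R > S) = 2/5.
Summing |R−S|·P(x,y) over outcomes with R > S gives 4/5.
E[|R − S| | R > S] = (4/5) / (2/5) = 2.

2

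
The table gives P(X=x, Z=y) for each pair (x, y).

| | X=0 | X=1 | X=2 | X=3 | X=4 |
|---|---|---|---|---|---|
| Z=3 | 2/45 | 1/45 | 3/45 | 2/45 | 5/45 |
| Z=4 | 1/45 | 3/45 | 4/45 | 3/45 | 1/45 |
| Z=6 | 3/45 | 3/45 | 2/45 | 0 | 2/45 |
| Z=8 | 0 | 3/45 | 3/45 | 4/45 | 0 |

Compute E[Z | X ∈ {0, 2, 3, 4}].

P(X ∈ {0, 2, 3, 4}) = 7/9.
Summing Z·P(X=x,Z=y) over the conditioning event gives 34/9.
E[Z | X ∈ {0, 2, 3, 4}] = (34/9) / (7/9) = 34/7.

34/7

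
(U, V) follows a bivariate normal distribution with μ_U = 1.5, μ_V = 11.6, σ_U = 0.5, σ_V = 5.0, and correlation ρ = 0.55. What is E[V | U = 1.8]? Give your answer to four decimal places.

The regression of V on U has slope ρ·σ_V/σ_U and passes through (μ_U, μ_V).
E[V | U=1.8] = 11.6 + (0.55)·(5.0/0.5)·(1.8 − (1.5)) = 11.6 + (5.5)·(0.3) = 13.2500.

13.2500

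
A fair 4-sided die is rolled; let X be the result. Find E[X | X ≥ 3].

7/2

Given X ≥ 3, X is equally likely to be any of {3, 4}.
E[X | X ≥ 3] = (3 + 4) / 2 = 7/2.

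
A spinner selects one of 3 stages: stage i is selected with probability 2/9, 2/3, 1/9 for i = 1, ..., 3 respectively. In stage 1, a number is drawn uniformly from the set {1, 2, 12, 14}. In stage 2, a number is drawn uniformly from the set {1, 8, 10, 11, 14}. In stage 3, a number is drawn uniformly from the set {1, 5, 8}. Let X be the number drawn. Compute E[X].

E[X | stage 1] = (1+2+12+14)/4 = 29/4.
E[X | stage 2] = (1+8+10+11+14)/5 = 44/5.
E[X | stage 3] = (1+5+8)/3 = 14/3.
By the law of total expectation,
E[X] = (2/9)·(29/4) + (2/3)·(44/5) + (1/9)·(14/3) = 2159/270.

2159/270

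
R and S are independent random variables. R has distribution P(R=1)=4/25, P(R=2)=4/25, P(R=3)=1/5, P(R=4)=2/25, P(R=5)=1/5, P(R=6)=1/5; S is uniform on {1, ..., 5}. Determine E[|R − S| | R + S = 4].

P(R + S = 4) = 13/125.
Summing |R−S|·P(x,y) over outcomes with R + S = 4 gives 18/125.
E[|R − S| | R + S = 4] = (18/125) / (13/125) = 18/13.

18/13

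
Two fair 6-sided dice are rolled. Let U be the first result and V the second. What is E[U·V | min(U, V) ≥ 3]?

81/4

P(min(U, V) ≥ 3) = 4/9.
Summing UV·P(x,y) over outcomes with min(U, V) ≥ 3 gives 9.
E[U·V | min(U, V) ≥ 3] = (9) / (4/9) = 81/4.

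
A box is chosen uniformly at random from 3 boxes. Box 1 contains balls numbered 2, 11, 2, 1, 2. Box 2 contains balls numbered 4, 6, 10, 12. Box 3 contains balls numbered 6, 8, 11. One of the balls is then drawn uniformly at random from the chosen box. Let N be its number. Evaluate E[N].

299/45

E[N | box 1] = (2+11+2+1+2)/5 = 18/5.
E[N | box 2] = (4+6+10+12)/4 = 8.
E[N | box 3] = (6+8+11)/3 = 25/3.
By the law of total expectation,
E[N] = (1/3)·(18/5) + (1/3)·(8) + (1/3)·(25/3) = 299/45.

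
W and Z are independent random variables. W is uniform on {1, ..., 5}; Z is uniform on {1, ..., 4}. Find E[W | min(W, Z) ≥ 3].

Outcomes with min(W, Z) ≥ 3: (3,3), (3,4), (4,3), (4,4), (5,3), (5,4), each with probability 1/20.
E[W | min(W, Z) ≥ 3] = (3 + 3 + 4 + 4 + 5 + 5) / 6 = 4.

4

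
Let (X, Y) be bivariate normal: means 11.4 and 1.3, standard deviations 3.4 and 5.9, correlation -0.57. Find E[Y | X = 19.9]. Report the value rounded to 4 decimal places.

-7.1075

E[Y | X=x] = μ_Y + ρ(σ_Y/σ_X)(x − μ_X) for jointly normal variables.
E[Y | X=19.9] = 1.3 + (-0.57)·(5.9/3.4)·(19.9 − (11.4)) = 1.3 + (-0.98912)·(8.5) = -7.1075.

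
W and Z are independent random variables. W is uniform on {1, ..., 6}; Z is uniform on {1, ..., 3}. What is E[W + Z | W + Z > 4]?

P(W + Z > 4) = 2/3.
Summing (W+Z)·P(x,y) over outcomes with W + Z > 4 gives 79/18.
E[W + Z | W + Z > 4] = (79/18) / (2/3) = 79/12.

79/12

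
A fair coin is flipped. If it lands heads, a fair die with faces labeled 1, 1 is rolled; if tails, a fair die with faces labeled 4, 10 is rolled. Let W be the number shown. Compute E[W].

E[W | heads] = (1+1)/2 = 1.
E[W | tails] = (4+10)/2 = 7.
E[W] = (1/2)·(1) + (1/2)·(7) = 4.

4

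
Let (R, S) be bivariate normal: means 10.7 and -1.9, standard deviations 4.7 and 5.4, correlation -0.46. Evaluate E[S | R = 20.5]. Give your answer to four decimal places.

E[S | R=x] = μ_S + ρ(σ_S/σ_R)(x − μ_R) for jointly normal variables.
E[S | R=20.5] = -1.9 + (-0.46)·(5.4/4.7)·(20.5 − (10.7)) = -1.9 + (-0.52851)·(9.8) = -7.0794.

-7.0794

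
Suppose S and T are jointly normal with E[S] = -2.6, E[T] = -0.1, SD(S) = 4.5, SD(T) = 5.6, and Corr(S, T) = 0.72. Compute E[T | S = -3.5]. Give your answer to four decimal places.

For a bivariate normal, E[T | S=x] = μ_T + ρ·(σ_T/σ_S)·(x − μ_S).
E[T | S=-3.5] = -0.1 + (0.72)·(5.6/4.5)·(-3.5 − (-2.6)) = -0.1 + (0.896)·(-0.9) = -0.9064.

-0.9064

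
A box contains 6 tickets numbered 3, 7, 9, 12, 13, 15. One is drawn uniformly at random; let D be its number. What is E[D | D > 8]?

49/4

P(D > 8) = 2/3.
Σ over the event: 9·1/6 + 12·1/6 + 13·1/6 + 15·1/6 = 49/6.
E[D | D > 8] = (49/6) / (2/3) = 49/4.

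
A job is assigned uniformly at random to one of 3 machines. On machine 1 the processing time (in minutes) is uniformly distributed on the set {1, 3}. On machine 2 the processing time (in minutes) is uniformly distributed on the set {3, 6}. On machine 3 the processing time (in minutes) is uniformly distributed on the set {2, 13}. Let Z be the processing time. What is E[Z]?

E[Z | machine 1] = (1+3)/2 = 2.
E[Z | machine 2] = (3+6)/2 = 9/2.
E[Z | machine 3] = (2+13)/2 = 15/2.
E[Z] = (1/3)·(2) + (1/3)·(9/2) + (1/3)·(15/2) = 14/3.

14/3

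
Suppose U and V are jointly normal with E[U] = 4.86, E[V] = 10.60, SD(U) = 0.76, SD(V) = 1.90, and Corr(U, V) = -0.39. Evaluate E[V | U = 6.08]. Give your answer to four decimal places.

9.4105

E[V | U=x] = μ_V + ρ(σ_V/σ_U)(x − μ_U) for jointly normal variables.
E[V | U=6.08] = 10.60 + (-0.39)·(1.90/0.76)·(6.08 − (4.86)) = 10.60 + (-0.975)·(1.22) = 9.4105.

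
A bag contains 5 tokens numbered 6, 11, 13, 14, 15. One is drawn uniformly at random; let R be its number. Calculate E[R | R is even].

P(R is even) = 2/5.
Σ over the event: 6·1/5 + 14·1/5 = 4.
E[R | R is even] = (4) / (2/5) = 10.

10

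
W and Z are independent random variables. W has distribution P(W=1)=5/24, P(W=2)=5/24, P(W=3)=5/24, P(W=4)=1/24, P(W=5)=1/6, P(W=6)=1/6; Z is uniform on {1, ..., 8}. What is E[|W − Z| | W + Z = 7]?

13/4

P(W + Z = 7) = 1/8.
Summing |W−Z|·P(x,y) over outcomes with W + Z = 7 gives 13/32.
E[|W − Z| | W + Z = 7] = (13/32) / (1/8) = 13/4.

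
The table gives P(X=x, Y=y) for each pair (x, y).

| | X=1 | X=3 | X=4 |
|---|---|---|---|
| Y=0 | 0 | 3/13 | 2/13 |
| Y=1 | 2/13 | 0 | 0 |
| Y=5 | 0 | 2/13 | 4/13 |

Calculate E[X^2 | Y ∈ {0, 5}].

P(Y ∈ {0, 5}) = 11/13.
Summing X^2·P(X=x,Y=y) over the conditioning event gives 141/13.
E[X^2 | Y ∈ {0, 5}] = (141/13) / (11/13) = 141/11.

141/11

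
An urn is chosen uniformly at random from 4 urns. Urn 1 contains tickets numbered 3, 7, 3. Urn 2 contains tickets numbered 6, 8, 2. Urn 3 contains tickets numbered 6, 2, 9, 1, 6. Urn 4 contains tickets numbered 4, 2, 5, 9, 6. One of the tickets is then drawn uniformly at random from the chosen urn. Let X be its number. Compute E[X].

59/12

E[X | urn 1] = (3+7+3)/3 = 13/3.
E[X | urn 2] = (6+8+2)/3 = 16/3.
E[X | urn 3] = (6+2+9+1+6)/5 = 24/5.
E[X | urn 4] = (4+2+5+9+6)/5 = 26/5.
E[X] = (1/4)·(13/3) + (1/4)·(16/3) + (1/4)·(24/5) + (1/4)·(26/5) = 59/12.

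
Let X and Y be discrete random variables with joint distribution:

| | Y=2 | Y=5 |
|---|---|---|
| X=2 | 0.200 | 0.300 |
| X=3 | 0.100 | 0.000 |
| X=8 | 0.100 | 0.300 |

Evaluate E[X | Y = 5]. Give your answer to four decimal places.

P(Y = 5) = 0.600.
Σ X·P over the event = 2·(0.300) + 8·(0.300) = 3.000.
E[X | Y = 5] = (3.000) / (0.600) = 5.0000.

5.0000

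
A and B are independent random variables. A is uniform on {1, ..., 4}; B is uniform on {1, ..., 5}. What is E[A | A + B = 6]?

Outcomes with A + B = 6: (1,5), (2,4), (3,3), (4,2), each with probability 1/20.
E[A | A + B = 6] = (1 + 2 + 3 + 4) / 4 = 5/2.

5/2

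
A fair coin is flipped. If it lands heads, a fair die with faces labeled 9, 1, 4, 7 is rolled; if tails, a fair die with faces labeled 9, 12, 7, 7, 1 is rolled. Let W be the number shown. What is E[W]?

249/40

E[W | heads] = (9+1+4+7)/4 = 21/4.
E[W | tails] = (9+12+7+7+1)/5 = 36/5.
E[W] = (1/2)·(21/4) + (1/2)·(36/5) = 249/40.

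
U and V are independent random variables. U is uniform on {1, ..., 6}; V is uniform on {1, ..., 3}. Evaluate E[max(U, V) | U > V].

P(U > V) = 2/3.
Summing max(U,V)·P(x,y) over outcomes with U > V gives 53/18.
E[max(U, V) | U > V] = (53/18) / (2/3) = 53/12.

53/12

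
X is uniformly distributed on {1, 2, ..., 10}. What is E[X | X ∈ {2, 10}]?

P(X ∈ {2, 10}) = 1/5.
Σ over the event: 2·1/10 + 10·1/10 = 6/5.
E[X | X ∈ {2, 10}] = (6/5) / (1/5) = 6.

6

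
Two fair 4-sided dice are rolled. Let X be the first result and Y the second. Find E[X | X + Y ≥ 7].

11/3

Outcomes with X + Y ≥ 7: (3,4), (4,3), (4,4), each with probability 1/16.
E[X | X + Y ≥ 7] = (3 + 4 + 4) / 3 = 11/3.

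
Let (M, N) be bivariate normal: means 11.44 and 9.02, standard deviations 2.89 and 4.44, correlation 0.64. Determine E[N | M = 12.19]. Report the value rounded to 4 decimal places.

9.7574

The regression of N on M has slope ρ·σ_N/σ_M and passes through (μ_M, μ_N).
E[N | M=12.19] = 9.02 + (0.64)·(4.44/2.89)·(12.19 − (11.44)) = 9.02 + (0.98325)·(0.75) = 9.7574.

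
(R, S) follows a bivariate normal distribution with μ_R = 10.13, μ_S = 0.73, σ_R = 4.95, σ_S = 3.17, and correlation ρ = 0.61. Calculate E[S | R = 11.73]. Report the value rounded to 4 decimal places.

1.3550

E[S | R=x] = μ_S + ρ(σ_S/σ_R)(x − μ_R) for jointly normal variables.
E[S | R=11.73] = 0.73 + (0.61)·(3.17/4.95)·(11.73 − (10.13)) = 0.73 + (0.39065)·(1.6) = 1.3550.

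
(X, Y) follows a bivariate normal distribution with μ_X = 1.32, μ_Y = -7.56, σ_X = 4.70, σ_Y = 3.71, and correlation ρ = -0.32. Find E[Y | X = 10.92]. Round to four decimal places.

For a bivariate normal, E[Y | X=x] = μ_Y + ρ·(σ_Y/σ_X)·(x − μ_X).
E[Y | X=10.92] = -7.56 + (-0.32)·(3.71/4.70)·(10.92 − (1.32)) = -7.56 + (-0.252596)·(9.6) = -9.9849.

-9.9849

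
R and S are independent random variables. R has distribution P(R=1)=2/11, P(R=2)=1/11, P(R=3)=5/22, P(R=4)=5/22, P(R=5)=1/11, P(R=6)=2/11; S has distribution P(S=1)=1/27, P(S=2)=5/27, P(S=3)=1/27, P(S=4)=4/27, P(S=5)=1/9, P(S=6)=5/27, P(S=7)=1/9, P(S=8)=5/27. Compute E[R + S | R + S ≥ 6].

4681/501

P(R + S ≥ 6) = 167/198.
Summing (R+S)·P(x,y) over outcomes with R + S ≥ 6 gives 4681/594.
E[R + S | R + S ≥ 6] = (4681/594) / (167/198) = 4681/501.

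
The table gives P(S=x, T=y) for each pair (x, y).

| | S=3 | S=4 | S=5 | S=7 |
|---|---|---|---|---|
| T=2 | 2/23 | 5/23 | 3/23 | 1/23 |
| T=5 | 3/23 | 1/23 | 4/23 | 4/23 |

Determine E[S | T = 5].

61/12

P(T = 5) = 12/23.
Σ S·P over the event = 3·(3/23) + 4·(1/23) + 5·(4/23) + 7·(4/23) = 61/23.
E[S | T = 5] = (61/23) / (12/23) = 61/12.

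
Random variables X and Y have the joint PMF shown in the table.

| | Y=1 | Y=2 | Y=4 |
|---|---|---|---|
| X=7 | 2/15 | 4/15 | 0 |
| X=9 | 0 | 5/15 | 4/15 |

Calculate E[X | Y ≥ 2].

P(Y ≥ 2) = 13/15.
Σ X·P over the event = 7·(4/15) + 9·(5/15) + 9·(4/15) = 109/15.
E[X | Y ≥ 2] = (109/15) / (13/15) = 109/13.

109/13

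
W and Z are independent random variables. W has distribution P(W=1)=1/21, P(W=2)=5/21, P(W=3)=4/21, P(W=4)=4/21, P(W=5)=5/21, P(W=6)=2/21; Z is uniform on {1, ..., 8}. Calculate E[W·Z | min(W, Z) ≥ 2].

P(min(W, Z) ≥ 2) = 5/6.
Summing WZ·P(x,y) over outcomes with min(W, Z) ≥ 2 gives 125/8.
E[W·Z | min(W, Z) ≥ 2] = (125/8) / (5/6) = 75/4.

75/4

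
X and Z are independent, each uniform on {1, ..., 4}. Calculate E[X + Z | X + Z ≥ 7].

22/3

Outcomes with X + Z ≥ 7: (3,4), (4,3), (4,4), each with probability 1/16.
E[X + Z | X + Z ≥ 7] = (7 + 7 + 8) / 3 = 22/3.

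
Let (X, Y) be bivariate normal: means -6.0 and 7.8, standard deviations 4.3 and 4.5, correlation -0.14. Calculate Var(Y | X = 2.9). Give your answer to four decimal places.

19.8531

For a bivariate normal, Var(Y | X=x) = σ_Y²(1 − ρ²).
Var(Y | X=2.9) = (4.5)²·(1 − (-0.14)²) = 20.25·0.9804 = 19.8531.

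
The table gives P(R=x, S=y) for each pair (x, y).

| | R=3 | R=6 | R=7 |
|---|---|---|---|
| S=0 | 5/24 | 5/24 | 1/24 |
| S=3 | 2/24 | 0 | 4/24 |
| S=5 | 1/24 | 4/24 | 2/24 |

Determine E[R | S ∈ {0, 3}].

86/17

P(S ∈ {0, 3}) = 17/24.
Summing R·P(R=x,S=y) over the conditioning event gives 43/12.
E[R | S ∈ {0, 3}] = (43/12) / (17/24) = 86/17.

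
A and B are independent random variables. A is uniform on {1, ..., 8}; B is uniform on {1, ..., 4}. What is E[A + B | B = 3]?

15/2

Outcomes with B = 3: (1,3), (2,3), (3,3), (4,3), (5,3), (6,3), (7,3), (8,3), each with probability 1/32.
E[A + B | B = 3] = (4 + 5 + 6 + 7 + 8 + 9 + 10 + 11) / 8 = 15/2.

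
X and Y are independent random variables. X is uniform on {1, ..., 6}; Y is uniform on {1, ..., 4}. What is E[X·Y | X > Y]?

145/14

P(X > Y) = 7/12.
Summing XY·P(x,y) over outcomes with X > Y gives 145/24.
E[X·Y | X > Y] = (145/24) / (7/12) = 145/14.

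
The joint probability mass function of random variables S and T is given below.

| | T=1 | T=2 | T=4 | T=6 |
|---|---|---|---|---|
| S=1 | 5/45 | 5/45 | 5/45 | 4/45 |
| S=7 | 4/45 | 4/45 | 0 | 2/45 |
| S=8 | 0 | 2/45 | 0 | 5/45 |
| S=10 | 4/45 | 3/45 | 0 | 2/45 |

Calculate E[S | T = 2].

79/14

P(T = 2) = 14/45.
Σ S·P over the event = 1·(5/45) + 7·(4/45) + 8·(2/45) + 10·(3/45) = 79/45.
E[S | T = 2] = (79/45) / (14/45) = 79/14.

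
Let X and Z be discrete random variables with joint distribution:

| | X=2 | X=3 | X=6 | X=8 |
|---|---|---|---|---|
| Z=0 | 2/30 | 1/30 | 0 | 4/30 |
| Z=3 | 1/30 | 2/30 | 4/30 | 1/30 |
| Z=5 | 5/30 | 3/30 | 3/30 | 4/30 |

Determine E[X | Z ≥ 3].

P(Z ≥ 3) = 23/30.
Summing X·P(X=x,Z=y) over the conditioning event gives 109/30.
E[X | Z ≥ 3] = (109/30) / (23/30) = 109/23.

109/23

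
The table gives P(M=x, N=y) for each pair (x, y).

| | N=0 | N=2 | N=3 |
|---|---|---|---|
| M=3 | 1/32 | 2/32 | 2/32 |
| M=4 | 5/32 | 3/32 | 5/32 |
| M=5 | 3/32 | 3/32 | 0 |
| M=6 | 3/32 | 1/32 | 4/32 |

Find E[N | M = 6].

P(M = 6) = 1/4.
Summing N·P(M=x,N=y) over the conditioning event gives 7/16.
E[N | M = 6] = (7/16) / (1/4) = 7/4.

7/4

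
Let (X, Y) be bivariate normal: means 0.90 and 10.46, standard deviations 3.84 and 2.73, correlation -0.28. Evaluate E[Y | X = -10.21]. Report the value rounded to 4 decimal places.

12.6716

For a bivariate normal, E[Y | X=x] = μ_Y + ρ·(σ_Y/σ_X)·(x − μ_X).
E[Y | X=-10.21] = 10.46 + (-0.28)·(2.73/3.84)·(-10.21 − (0.90)) = 10.46 + (-0.19906)·(-11.11) = 12.6716.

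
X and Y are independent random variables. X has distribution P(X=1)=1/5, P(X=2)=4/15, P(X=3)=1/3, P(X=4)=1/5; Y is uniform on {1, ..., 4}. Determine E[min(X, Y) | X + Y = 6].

P(X + Y = 6) = 1/5.
Summing min(X,Y)·P(x,y) over outcomes with X + Y = 6 gives 29/60.
E[min(X, Y) | X + Y = 6] = (29/60) / (1/5) = 29/12.

29/12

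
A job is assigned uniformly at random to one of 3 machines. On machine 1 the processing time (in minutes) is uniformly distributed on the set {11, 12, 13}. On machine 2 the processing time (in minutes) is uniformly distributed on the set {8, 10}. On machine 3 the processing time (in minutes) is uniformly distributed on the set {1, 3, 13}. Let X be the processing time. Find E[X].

80/9

E[X | machine 1] = (11+12+13)/3 = 12.
E[X | machine 2] = (8+10)/2 = 9.
E[X | machine 3] = (1+3+13)/3 = 17/3.
E[X] = (1/3)·(12) + (1/3)·(9) + (1/3)·(17/3) = 80/9.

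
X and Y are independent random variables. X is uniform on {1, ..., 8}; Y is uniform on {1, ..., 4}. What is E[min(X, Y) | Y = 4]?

Outcomes with Y = 4: (1,4), (2,4), (3,4), (4,4), (5,4), (6,4), (7,4), (8,4), each with probability 1/32.
E[min(X, Y) | Y = 4] = (1 + 2 + 3 + 4 + 4 + 4 + 4 + 4) / 8 = 13/4.

13/4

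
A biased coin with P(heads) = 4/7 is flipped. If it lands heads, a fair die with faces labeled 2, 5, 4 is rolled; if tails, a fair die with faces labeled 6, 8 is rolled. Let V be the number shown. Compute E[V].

E[V | heads] = (2+5+4)/3 = 11/3.
E[V | tails] = (6+8)/2 = 7.
By the law of total expectation,
E[V] = (4/7)·(11/3) + (3/7)·(7) = 107/21.

107/21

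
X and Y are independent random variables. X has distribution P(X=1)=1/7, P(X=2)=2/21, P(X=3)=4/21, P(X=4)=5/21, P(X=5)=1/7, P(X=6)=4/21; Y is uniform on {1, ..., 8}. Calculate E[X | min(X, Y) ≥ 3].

71/16

P(min(X, Y) ≥ 3) = 4/7.
Summing X·P(x,y) over outcomes with min(X, Y) ≥ 3 gives 71/28.
E[X | min(X, Y) ≥ 3] = (71/28) / (4/7) = 71/16.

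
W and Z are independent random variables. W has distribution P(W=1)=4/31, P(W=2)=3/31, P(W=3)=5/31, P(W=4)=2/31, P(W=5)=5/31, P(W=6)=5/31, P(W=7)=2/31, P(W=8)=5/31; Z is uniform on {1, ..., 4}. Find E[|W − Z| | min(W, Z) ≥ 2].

P(min(W, Z) ≥ 2) = 81/124.
Summing |W−Z|·P(x,y) over outcomes with min(W, Z) ≥ 2 gives 199/124.
E[|W − Z| | min(W, Z) ≥ 2] = (199/124) / (81/124) = 199/81.

199/81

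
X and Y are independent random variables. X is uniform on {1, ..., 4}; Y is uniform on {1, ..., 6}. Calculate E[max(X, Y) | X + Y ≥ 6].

P(X + Y ≥ 6) = 7/12.
Summing max(X,Y)·P(x,y) over outcomes with X + Y ≥ 6 gives 67/24.
E[max(X, Y) | X + Y ≥ 6] = (67/24) / (7/12) = 67/14.

67/14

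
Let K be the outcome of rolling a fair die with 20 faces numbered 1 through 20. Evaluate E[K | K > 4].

P(K > 4) = 4/5.
E[K | K > 4] = (10) / (4/5) = 25/2.

25/2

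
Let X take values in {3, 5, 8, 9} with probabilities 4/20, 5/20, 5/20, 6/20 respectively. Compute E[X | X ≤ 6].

37/9

P(X ≤ 6) = 9/20.
Σ over the event: 3·1/5 + 5·1/4 = 37/20.
E[X | X ≤ 6] = (37/20) / (9/20) = 37/9.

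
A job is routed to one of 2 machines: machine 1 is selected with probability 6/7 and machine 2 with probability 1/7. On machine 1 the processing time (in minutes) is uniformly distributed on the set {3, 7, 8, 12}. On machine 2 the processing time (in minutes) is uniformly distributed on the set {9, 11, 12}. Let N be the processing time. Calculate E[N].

E[N | machine 1] = (3+7+8+12)/4 = 15/2.
E[N | machine 2] = (9+11+12)/3 = 32/3.
E[N] = (6/7)·(15/2) + (1/7)·(32/3) = 167/21.

167/21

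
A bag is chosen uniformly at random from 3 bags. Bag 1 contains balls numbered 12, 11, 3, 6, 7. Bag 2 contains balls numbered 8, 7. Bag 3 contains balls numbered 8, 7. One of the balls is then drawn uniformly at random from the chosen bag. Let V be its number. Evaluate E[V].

38/5

E[V | bag 1] = (12+11+3+6+7)/5 = 39/5.
E[V | bag 2] = (8+7)/2 = 15/2.
E[V | bag 3] = (8+7)/2 = 15/2.
E[V] = (1/3)·(39/5) + (1/3)·(15/2) + (1/3)·(15/2) = 38/5.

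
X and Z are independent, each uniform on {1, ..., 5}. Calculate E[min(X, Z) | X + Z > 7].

23/6

P(X + Z > 7) = 6/25.
Summing min(X,Z)·P(x,y) over outcomes with X + Z > 7 gives 23/25.
E[min(X, Z) | X + Z > 7] = (23/25) / (6/25) = 23/6.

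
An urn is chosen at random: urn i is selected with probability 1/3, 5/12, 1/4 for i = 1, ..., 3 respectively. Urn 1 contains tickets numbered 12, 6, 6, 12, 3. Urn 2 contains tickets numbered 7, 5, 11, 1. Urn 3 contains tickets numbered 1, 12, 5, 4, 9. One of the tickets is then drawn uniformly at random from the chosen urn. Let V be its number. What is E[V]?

133/20

E[V | urn 1] = (12+6+6+12+3)/5 = 39/5.
E[V | urn 2] = (7+5+11+1)/4 = 6.
E[V | urn 3] = (1+12+5+4+9)/5 = 31/5.
By the law of total expectation,
E[V] = (1/3)·(39/5) + (5/12)·(6) + (1/4)·(31/5) = 133/20.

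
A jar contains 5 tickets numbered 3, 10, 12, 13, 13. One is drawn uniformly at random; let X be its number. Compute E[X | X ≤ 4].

P(X ≤ 4) = 1/5.
Σ over the event: 3·1/5 = 3/5.
E[X | X ≤ 4] = (3/5) / (1/5) = 3.

3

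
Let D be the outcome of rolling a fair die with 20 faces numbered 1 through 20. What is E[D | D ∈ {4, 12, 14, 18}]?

P(D ∈ {4, 12, 14, 18}) = 1/5.
Σ over the event: 4·1/20 + 12·1/20 + 14·1/20 + 18·1/20 = 12/5.
E[D | D ∈ {4, 12, 14, 18}] = (12/5) / (1/5) = 12.

12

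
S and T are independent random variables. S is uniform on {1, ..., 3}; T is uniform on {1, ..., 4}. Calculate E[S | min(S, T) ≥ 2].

5/2

Outcomes with min(S, T) ≥ 2: (2,2), (2,3), (2,4), (3,2), (3,3), (3,4), each with probability 1/12.
E[S | min(S, T) ≥ 2] = (2 + 2 + 2 + 3 + 3 + 3) / 6 = 5/2.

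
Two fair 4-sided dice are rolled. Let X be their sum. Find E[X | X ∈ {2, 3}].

P(X ∈ {2, 3}) = 3/16.
Σ over the event: 2·1/16 + 3·1/8 = 1/2.
E[X | X ∈ {2, 3}] = (1/2) / (3/16) = 8/3.

8/3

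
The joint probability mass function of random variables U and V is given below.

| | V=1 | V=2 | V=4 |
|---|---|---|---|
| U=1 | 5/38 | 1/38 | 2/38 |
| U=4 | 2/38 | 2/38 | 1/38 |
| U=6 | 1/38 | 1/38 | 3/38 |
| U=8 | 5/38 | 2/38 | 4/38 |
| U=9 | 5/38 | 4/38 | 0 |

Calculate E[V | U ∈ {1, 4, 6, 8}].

65/29

P(U ∈ {1, 4, 6, 8}) = 29/38.
Summing V·P(U=x,V=y) over the conditioning event gives 65/38.
E[V | U ∈ {1, 4, 6, 8}] = (65/38) / (29/38) = 65/29.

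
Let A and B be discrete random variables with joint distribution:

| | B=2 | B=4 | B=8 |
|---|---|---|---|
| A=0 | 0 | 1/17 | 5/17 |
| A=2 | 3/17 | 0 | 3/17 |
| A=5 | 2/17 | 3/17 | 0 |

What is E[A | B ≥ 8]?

3/4

P(B ≥ 8) = 8/17.
Σ A·P over the event = 0·(5/17) + 2·(3/17) = 6/17.
E[A | B ≥ 8] = (6/17) / (8/17) = 3/4.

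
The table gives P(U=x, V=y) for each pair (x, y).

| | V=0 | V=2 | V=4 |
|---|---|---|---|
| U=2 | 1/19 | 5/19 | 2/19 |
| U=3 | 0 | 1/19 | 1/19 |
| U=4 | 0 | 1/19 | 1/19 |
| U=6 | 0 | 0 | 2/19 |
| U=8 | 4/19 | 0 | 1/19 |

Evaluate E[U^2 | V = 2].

P(V = 2) = 7/19.
Σ U^2·P over the event = 4·(5/19) + 9·(1/19) + 16·(1/19) = 45/19.
E[U^2 | V = 2] = (45/19) / (7/19) = 45/7.

45/7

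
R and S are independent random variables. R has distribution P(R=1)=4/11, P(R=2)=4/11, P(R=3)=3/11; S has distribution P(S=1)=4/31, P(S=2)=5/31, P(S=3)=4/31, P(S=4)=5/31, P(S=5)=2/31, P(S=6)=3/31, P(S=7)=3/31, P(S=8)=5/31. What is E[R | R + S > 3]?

583/289

P(R + S > 3) = 289/341.
Summing R·P(x,y) over outcomes with R + S > 3 gives 53/31.
E[R | R + S > 3] = (53/31) / (289/341) = 583/289.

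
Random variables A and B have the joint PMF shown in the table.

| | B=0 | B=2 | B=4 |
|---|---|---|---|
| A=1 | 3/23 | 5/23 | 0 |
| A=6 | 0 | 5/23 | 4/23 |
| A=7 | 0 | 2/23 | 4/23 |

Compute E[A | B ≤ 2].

P(B ≤ 2) = 15/23.
Σ A·P over the event = 1·(3/23) + 1·(5/23) + 6·(5/23) + 7·(2/23) = 52/23.
E[A | B ≤ 2] = (52/23) / (15/23) = 52/15.

52/15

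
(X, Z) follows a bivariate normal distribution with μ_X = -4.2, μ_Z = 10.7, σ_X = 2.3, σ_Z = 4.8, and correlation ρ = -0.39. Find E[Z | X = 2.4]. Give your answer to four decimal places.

The regression of Z on X has slope ρ·σ_Z/σ_X and passes through (μ_X, μ_Z).
E[Z | X=2.4] = 10.7 + (-0.39)·(4.8/2.3)·(2.4 − (-4.2)) = 10.7 + (-0.81391)·(6.6) = 5.3282.

5.3282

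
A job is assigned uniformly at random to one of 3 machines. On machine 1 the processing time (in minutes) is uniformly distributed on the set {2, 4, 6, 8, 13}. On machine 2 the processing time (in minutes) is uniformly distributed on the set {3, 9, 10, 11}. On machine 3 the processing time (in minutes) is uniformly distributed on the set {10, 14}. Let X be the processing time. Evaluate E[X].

179/20

E[X | machine 1] = (2+4+6+8+13)/5 = 33/5.
E[X | machine 2] = (3+9+10+11)/4 = 33/4.
E[X | machine 3] = (10+14)/2 = 12.
E[X] = (1/3)·(33/5) + (1/3)·(33/4) + (1/3)·(12) = 179/20.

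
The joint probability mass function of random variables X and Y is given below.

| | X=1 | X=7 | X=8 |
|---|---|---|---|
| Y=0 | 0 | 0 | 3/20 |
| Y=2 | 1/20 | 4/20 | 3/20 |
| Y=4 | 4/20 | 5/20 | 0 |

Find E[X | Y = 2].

53/8

P(Y = 2) = 2/5.
Summing X·P(X=x,Y=y) over the conditioning event gives 53/20.
E[X | Y = 2] = (53/20) / (2/5) = 53/8.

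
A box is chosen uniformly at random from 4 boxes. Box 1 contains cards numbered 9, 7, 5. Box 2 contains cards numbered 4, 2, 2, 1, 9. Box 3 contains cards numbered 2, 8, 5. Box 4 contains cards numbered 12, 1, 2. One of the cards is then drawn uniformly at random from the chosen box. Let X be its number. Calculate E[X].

E[X | box 1] = (9+7+5)/3 = 7.
E[X | box 2] = (4+2+2+1+9)/5 = 18/5.
E[X | box 3] = (2+8+5)/3 = 5.
E[X | box 4] = (12+1+2)/3 = 5.
E[X] = (1/4)·(7) + (1/4)·(18/5) + (1/4)·(5) + (1/4)·(5) = 103/20.

103/20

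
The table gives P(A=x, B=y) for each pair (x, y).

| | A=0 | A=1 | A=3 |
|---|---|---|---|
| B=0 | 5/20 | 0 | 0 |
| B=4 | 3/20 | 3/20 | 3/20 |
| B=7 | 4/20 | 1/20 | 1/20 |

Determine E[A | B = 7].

P(B = 7) = 3/10.
Σ A·P over the event = 0·(4/20) + 1·(1/20) + 3·(1/20) = 1/5.
E[A | B = 7] = (1/5) / (3/10) = 2/3.

2/3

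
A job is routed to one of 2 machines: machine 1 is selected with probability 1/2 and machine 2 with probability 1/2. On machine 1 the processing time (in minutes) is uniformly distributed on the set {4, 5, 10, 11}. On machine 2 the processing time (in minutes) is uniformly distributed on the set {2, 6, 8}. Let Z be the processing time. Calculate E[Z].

E[Z | machine 1] = (4+5+10+11)/4 = 15/2.
E[Z | machine 2] = (2+6+8)/3 = 16/3.
E[Z] = (1/2)·(15/2) + (1/2)·(16/3) = 77/12.

77/12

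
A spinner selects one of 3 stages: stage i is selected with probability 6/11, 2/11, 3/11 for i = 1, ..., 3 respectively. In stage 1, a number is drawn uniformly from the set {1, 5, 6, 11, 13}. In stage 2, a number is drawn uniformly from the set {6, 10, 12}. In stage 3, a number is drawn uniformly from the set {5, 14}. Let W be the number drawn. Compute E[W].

2711/330

E[W | stage 1] = (1+5+6+11+13)/5 = 36/5.
E[W | stage 2] = (6+10+12)/3 = 28/3.
E[W | stage 3] = (5+14)/2 = 19/2.
By the law of total expectation,
E[W] = (6/11)·(36/5) + (2/11)·(28/3) + (3/11)·(19/2) = 2711/330.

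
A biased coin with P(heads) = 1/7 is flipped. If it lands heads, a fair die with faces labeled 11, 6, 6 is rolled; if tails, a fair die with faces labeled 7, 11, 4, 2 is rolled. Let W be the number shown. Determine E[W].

131/21

E[W | heads] = (11+6+6)/3 = 23/3.
E[W | tails] = (7+11+4+2)/4 = 6.
E[W] = (1/7)·(23/3) + (6/7)·(6) = 131/21.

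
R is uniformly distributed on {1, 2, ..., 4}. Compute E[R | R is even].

Given R is even, R is equally likely to be any of {2, 4}.
E[R | R is even] = (2 + 4) / 2 = 3.

3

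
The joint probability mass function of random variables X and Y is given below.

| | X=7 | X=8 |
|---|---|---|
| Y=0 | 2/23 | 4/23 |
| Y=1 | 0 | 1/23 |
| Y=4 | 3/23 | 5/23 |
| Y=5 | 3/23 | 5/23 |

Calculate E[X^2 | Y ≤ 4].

P(Y ≤ 4) = 15/23.
Σ X^2·P over the event = 49·(2/23) + 49·(3/23) + 64·(4/23) + 64·(1/23) + 64·(5/23) = 885/23.
E[X^2 | Y ≤ 4] = (885/23) / (15/23) = 59.

59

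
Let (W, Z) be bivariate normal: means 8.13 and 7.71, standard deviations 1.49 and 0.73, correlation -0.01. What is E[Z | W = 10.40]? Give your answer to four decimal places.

7.6989

For a bivariate normal, E[Z | W=x] = μ_Z + ρ·(σ_Z/σ_W)·(x − μ_W).
E[Z | W=10.40] = 7.71 + (-0.01)·(0.73/1.49)·(10.40 − (8.13)) = 7.71 + (-0.0048993)·(2.27) = 7.6989.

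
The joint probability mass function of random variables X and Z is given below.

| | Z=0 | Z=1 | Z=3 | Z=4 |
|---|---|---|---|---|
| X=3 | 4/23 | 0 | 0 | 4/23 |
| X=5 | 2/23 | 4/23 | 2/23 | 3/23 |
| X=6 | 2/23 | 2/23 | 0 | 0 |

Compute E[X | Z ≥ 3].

37/9

P(Z ≥ 3) = 9/23.
Summing X·P(X=x,Z=y) over the conditioning event gives 37/23.
E[X | Z ≥ 3] = (37/23) / (9/23) = 37/9.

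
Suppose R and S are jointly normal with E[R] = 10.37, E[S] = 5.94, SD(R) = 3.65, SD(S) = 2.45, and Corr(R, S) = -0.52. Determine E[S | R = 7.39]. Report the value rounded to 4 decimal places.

6.9801

For a bivariate normal, E[S | R=x] = μ_S + ρ·(σ_S/σ_R)·(x − μ_R).
E[S | R=7.39] = 5.94 + (-0.52)·(2.45/3.65)·(7.39 − (10.37)) = 5.94 + (-0.34904)·(-2.98) = 6.9801.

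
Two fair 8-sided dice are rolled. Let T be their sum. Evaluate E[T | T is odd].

P(T is odd) = 1/2.
Σ over the event: 3·1/32 + 5·1/16 + 7·3/32 + 9·1/8 + 11·3/32 + 13·1/16 + 15·1/32 = 9/2.
E[T | T is odd] = (9/2) / (1/2) = 9.

9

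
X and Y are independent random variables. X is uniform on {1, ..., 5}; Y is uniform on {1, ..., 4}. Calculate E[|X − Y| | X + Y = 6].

2

Outcomes with X + Y = 6: (2,4), (3,3), (4,2), (5,1), each with probability 1/20.
E[|X − Y| | X + Y = 6] = (2 + 0 + 2 + 4) / 4 = 2.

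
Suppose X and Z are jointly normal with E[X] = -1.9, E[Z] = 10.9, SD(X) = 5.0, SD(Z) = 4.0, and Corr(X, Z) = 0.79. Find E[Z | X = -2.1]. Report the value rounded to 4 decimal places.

10.7736

The regression of Z on X has slope ρ·σ_Z/σ_X and passes through (μ_X, μ_Z).
E[Z | X=-2.1] = 10.9 + (0.79)·(4.0/5.0)·(-2.1 − (-1.9)) = 10.9 + (0.632)·(-0.2) = 10.7736.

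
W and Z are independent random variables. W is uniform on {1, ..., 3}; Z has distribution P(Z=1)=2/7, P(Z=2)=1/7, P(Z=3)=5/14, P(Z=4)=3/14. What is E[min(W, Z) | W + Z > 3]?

15/8

P(W + Z > 3) = 16/21.
Summing min(W,Z)·P(x,y) over outcomes with W + Z > 3 gives 10/7.
E[min(W, Z) | W + Z > 3] = (10/7) / (16/21) = 15/8.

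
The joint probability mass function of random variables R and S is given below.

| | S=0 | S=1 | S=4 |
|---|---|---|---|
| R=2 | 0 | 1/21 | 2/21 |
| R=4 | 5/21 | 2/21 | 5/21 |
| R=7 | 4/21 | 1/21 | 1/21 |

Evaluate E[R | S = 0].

P(S = 0) = 3/7.
Σ R·P over the event = 4·(5/21) + 7·(4/21) = 16/7.
E[R | S = 0] = (16/7) / (3/7) = 16/3.

16/3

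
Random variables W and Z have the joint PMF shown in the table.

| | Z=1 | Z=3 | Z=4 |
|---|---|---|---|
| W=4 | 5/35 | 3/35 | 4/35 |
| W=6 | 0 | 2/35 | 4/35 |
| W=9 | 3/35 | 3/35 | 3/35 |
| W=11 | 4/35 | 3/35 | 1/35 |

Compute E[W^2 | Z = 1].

269/4

P(Z = 1) = 12/35.
Σ W^2·P over the event = 16·(5/35) + 81·(3/35) + 121·(4/35) = 807/35.
E[W^2 | Z = 1] = (807/35) / (12/35) = 269/4.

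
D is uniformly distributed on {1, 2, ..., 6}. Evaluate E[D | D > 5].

6

Given D > 5, D is equally likely to be any of {6}.
E[D | D > 5] = (6) / 1 = 6.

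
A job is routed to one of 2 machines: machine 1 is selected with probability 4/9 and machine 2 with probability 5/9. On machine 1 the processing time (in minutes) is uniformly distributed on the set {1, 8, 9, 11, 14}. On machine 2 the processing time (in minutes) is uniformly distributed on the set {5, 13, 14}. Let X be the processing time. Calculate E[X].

E[X | machine 1] = (1+8+9+11+14)/5 = 43/5.
E[X | machine 2] = (5+13+14)/3 = 32/3.
By the law of total expectation,
E[X] = (4/9)·(43/5) + (5/9)·(32/3) = 1316/135.

1316/135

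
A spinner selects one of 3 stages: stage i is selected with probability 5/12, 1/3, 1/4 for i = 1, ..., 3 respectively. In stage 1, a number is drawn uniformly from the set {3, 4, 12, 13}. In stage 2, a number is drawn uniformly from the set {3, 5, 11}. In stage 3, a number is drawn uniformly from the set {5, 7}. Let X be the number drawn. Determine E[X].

125/18

E[X | stage 1] = (3+4+12+13)/4 = 8.
E[X | stage 2] = (3+5+11)/3 = 19/3.
E[X | stage 3] = (5+7)/2 = 6.
By the law of total expectation,
E[X] = (5/12)·(8) + (1/3)·(19/3) + (1/4)·(6) = 125/18.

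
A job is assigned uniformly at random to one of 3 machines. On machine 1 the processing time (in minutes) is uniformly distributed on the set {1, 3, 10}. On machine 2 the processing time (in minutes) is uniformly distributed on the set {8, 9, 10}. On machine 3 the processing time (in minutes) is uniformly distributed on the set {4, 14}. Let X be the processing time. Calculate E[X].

68/9

E[X | machine 1] = (1+3+10)/3 = 14/3.
E[X | machine 2] = (8+9+10)/3 = 9.
E[X | machine 3] = (4+14)/2 = 9.
E[X] = (1/3)·(14/3) + (1/3)·(9) + (1/3)·(9) = 68/9.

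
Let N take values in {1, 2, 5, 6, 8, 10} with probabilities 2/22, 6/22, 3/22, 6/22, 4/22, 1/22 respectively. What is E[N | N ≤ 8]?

P(N ≤ 8) = 21/22.
Σ over the event: 1·1/11 + 2·3/11 + 5·3/22 + 6·3/11 + 8·2/11 = 97/22.
E[N | N ≤ 8] = (97/22) / (21/22) = 97/21.

97/21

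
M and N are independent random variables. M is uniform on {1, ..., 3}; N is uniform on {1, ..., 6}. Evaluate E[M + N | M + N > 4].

79/12

P(M + N > 4) = 2/3.
Summing (M+N)·P(x,y) over outcomes with M + N > 4 gives 79/18.
E[M + N | M + N > 4] = (79/18) / (2/3) = 79/12.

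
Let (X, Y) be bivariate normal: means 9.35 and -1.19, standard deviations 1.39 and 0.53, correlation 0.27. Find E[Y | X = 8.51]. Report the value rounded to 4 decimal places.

-1.2765

E[Y | X=x] = μ_Y + ρ(σ_Y/σ_X)(x − μ_X) for jointly normal variables.
E[Y | X=8.51] = -1.19 + (0.27)·(0.53/1.39)·(8.51 − (9.35)) = -1.19 + (0.10295)·(-0.84) = -1.2765.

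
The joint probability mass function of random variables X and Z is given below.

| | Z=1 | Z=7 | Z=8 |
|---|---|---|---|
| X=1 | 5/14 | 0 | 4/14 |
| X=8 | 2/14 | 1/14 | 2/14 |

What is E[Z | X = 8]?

5

P(X = 8) = 5/14.
Σ Z·P over the event = 1·(2/14) + 7·(1/14) + 8·(2/14) = 25/14.
E[Z | X = 8] = (25/14) / (5/14) = 5.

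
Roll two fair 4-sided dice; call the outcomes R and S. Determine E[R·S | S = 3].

15/2

P(S = 3) = 1/4.
Summing RS·P(x,y) over outcomes with S = 3 gives 15/8.
E[R·S | S = 3] = (15/8) / (1/4) = 15/2.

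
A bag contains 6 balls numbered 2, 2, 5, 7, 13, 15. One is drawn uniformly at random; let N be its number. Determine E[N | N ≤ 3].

P(N ≤ 3) = 1/3.
Σ over the event: 2·1/3 = 2/3.
E[N | N ≤ 3] = (2/3) / (1/3) = 2.

2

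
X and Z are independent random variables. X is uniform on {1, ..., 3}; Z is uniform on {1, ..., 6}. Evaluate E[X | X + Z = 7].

2

Outcomes with X + Z = 7: (1,6), (2,5), (3,4), each with probability 1/18.
E[X | X + Z = 7] = (1 + 2 + 3) / 3 = 2.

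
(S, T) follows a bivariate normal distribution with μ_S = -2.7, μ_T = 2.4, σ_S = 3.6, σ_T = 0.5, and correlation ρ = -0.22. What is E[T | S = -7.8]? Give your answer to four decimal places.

The regression of T on S has slope ρ·σ_T/σ_S and passes through (μ_S, μ_T).
E[T | S=-7.8] = 2.4 + (-0.22)·(0.5/3.6)·(-7.8 − (-2.7)) = 2.4 + (-0.030556)·(-5.1) = 2.5558.

2.5558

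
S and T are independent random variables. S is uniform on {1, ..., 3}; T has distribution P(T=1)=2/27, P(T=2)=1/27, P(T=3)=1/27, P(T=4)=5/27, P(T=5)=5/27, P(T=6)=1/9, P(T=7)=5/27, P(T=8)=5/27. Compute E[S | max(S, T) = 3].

P(max(S, T) = 3) = 2/27.
Summing S·P(x,y) over outcomes with max(S, T) = 3 gives 5/27.
E[S | max(S, T) = 3] = (5/27) / (2/27) = 5/2.

5/2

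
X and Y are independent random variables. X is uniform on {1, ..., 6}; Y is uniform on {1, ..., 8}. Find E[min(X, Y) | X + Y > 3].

P(X + Y > 3) = 15/16.
Summing min(X,Y)·P(x,y) over outcomes with X + Y > 3 gives 65/24.
E[min(X, Y) | X + Y > 3] = (65/24) / (15/16) = 26/9.

26/9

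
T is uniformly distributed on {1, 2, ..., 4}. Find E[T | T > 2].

7/2

Given T > 2, T is equally likely to be any of {3, 4}.
E[T | T > 2] = (3 + 4) / 2 = 7/2.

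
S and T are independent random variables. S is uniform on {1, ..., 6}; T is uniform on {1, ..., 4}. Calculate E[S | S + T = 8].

5

Outcomes with S + T = 8: (4,4), (5,3), (6,2), each with probability 1/24.
E[S | S + T = 8] = (4 + 5 + 6) / 3 = 5.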